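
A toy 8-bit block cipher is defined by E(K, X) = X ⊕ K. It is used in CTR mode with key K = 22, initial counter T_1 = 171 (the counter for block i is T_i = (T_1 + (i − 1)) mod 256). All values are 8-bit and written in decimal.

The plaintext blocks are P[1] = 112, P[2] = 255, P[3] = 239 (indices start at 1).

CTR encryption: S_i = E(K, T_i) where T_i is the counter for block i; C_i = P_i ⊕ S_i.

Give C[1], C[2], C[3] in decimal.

C[1] = 205, C[2] = 69, C[3] = 84

C[1]: T = 171, S = E(K, T) = 189; 112 ⊕ 189 = 205.
C[2]: T = 172, S = E(K, T) = 186; 255 ⊕ 186 = 69.
C[3]: T = 173, S = E(K, T) = 187; 239 ⊕ 187 = 84.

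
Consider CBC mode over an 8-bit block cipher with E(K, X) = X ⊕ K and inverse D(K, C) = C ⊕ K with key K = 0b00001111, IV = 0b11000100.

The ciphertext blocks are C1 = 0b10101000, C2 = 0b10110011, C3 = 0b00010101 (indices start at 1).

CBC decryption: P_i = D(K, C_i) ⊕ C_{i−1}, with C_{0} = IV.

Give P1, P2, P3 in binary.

P1: D(K, 0b10101000) = 0b10100111; 0b10100111 ⊕ 0b11000100 = 0b01100011.
P2: D(K, 0b10110011) = 0b10111100; 0b10111100 ⊕ 0b10101000 = 0b00010100.
P3: D(K, 0b00010101) = 0b00011010; 0b00011010 ⊕ 0b10110011 = 0b10101001.

P1 = 0b01100011, P2 = 0b00010100, P3 = 0b10101001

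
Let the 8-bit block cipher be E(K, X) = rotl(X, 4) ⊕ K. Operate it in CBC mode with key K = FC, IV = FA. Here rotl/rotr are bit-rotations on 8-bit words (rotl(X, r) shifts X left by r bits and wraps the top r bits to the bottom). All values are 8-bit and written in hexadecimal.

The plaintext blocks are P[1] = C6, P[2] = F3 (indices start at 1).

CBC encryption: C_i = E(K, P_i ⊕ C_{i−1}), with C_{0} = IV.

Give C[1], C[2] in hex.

C[1] = 3F, C[2] = 30

C[1]: P[1] ⊕ FA = 3C; E(K, 3C) = 3F.
C[2]: P[2] ⊕ 3F = CC; E(K, CC) = 30.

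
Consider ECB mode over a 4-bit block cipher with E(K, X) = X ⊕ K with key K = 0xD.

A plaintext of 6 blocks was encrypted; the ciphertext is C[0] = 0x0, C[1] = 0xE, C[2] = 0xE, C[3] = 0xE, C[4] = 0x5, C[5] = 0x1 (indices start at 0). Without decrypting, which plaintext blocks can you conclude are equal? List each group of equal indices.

P[1] = P[2] = P[3]

ECB encrypts each block independently with the same key, so equal ciphertext blocks imply equal plaintext blocks.
C[1] = C[2] = C[3] = 0xE, so P[1] = P[2] = P[3].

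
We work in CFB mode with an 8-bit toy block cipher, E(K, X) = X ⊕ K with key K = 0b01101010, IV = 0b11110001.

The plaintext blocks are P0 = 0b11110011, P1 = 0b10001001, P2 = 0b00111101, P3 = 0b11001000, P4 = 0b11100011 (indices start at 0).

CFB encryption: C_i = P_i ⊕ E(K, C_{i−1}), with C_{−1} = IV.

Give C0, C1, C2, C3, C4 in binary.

C0: E(K, 0b11110001) = 0b10011011; 0b11110011 ⊕ 0b10011011 = 0b01101000.
C1: E(K, 0b01101000) = 0b00000010; 0b10001001 ⊕ 0b00000010 = 0b10001011.
C2: E(K, 0b10001011) = 0b11100001; 0b00111101 ⊕ 0b11100001 = 0b11011100.
C3: E(K, 0b11011100) = 0b10110110; 0b11001000 ⊕ 0b10110110 = 0b01111110.
C4: E(K, 0b01111110) = 0b00010100; 0b11100011 ⊕ 0b00010100 = 0b11110111.

C0 = 0b01101000, C1 = 0b10001011, C2 = 0b11011100, C3 = 0b01111110, C4 = 0b11110111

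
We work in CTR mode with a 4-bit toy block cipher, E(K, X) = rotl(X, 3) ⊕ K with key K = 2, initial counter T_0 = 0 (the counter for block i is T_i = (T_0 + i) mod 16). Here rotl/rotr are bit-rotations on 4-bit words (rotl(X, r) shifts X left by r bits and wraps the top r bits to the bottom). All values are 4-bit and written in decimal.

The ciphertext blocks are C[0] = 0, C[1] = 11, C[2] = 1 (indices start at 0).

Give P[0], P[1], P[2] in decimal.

P[0] = 2, P[1] = 1, P[2] = 2

CTR decryption: S_i = E(K, T_i) where T_i is the counter for block i; P_i = C_i ⊕ S_i.
P[0]: T = 0, S = E(K, T) = 2; 0 ⊕ 2 = 2.
P[1]: T = 1, S = E(K, T) = 10; 11 ⊕ 10 = 1.
P[2]: T = 2, S = E(K, T) = 3; 1 ⊕ 3 = 2.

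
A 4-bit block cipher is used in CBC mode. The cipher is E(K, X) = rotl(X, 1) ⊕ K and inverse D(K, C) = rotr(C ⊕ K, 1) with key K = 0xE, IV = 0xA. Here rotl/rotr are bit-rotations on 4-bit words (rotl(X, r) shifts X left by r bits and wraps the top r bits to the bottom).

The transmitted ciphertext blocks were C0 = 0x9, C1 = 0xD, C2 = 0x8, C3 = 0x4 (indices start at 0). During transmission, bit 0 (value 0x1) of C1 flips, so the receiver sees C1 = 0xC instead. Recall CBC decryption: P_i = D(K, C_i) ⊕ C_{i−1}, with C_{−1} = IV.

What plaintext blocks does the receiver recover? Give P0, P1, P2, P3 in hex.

Only C1 changed, to 0xC. In CBC, a change in C_i garbles P_i and flips the same bit in P_{i+1}. Decrypting the received ciphertext:
P0: D(K, 0x9) = 0xB; 0xB ⊕ 0xA = 0x1.
P1: D(K, 0xC) = 0x1; 0x1 ⊕ 0x9 = 0x8.
P2: D(K, 0x8) = 0x3; 0x3 ⊕ 0xC = 0xF.
P3: D(K, 0x4) = 0x5; 0x5 ⊕ 0x8 = 0xD.
Blocks that differ from the original plaintext: P1, P2.

P0 = 0x1, P1 = 0x8, P2 = 0xF, P3 = 0xD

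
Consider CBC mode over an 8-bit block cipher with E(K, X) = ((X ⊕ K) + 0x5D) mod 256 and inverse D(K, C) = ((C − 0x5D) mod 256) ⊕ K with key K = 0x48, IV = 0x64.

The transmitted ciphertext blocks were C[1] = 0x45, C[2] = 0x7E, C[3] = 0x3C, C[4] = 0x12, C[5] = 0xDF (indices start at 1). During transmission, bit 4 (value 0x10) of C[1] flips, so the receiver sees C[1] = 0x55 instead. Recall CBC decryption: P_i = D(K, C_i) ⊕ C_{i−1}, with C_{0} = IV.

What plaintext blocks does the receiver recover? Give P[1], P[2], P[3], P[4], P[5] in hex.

Only C[1] changed, to 0x55. In CBC, a change in C_i garbles P_i and flips the same bit in P_{i+1}. Decrypting the received ciphertext:
P[1]: D(K, 0x55) = 0xB0; 0xB0 ⊕ 0x64 = 0xD4.
P[2]: D(K, 0x7E) = 0x69; 0x69 ⊕ 0x55 = 0x3C.
P[3]: D(K, 0x3C) = 0x97; 0x97 ⊕ 0x7E = 0xE9.
P[4]: D(K, 0x12) = 0xFD; 0xFD ⊕ 0x3C = 0xC1.
P[5]: D(K, 0xDF) = 0xCA; 0xCA ⊕ 0x12 = 0xD8.
Blocks that differ from the original plaintext: P[1], P[2].

P[1] = 0xD4, P[2] = 0x3C, P[3] = 0xE9, P[4] = 0xC1, P[5] = 0xD8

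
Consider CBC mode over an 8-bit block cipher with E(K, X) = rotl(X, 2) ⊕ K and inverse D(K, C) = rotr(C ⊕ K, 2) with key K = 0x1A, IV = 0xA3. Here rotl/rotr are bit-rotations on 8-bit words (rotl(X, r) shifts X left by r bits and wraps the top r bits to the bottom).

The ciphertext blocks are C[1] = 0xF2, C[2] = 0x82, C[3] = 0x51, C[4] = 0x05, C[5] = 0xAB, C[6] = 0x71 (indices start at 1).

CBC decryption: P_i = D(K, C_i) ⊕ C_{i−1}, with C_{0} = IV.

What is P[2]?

P[2] = 0xD4

P[2]: D(K, 0x82) = 0x26; 0x26 ⊕ 0xF2 = 0xD4.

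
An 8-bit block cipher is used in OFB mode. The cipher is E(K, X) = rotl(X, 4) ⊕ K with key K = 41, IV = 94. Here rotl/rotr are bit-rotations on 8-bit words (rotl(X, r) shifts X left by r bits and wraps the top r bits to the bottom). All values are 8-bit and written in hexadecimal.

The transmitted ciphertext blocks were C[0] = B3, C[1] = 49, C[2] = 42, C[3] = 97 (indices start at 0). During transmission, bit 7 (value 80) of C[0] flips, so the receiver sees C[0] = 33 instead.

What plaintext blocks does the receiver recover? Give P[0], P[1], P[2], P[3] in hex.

P[0] = 3B, P[1] = 88, P[2] = 1F, P[3] = 03

OFB decryption: S_i = E(K, S_{i−1}) with S_{−1} = IV; P_i = C_i ⊕ S_i.
Only C[0] changed, to 33. In OFB, a change in C_i flips the same bit in P_i only; the keystream is unaffected. Decrypting the received ciphertext:
P[0]: S = E(K, 94) = 08; 33 ⊕ 08 = 3B.
P[1]: S = E(K, 08) = C1; 49 ⊕ C1 = 88.
P[2]: S = E(K, C1) = 5D; 42 ⊕ 5D = 1F.
P[3]: S = E(K, 5D) = 94; 97 ⊕ 94 = 03.
Blocks that differ from the original plaintext: P[0].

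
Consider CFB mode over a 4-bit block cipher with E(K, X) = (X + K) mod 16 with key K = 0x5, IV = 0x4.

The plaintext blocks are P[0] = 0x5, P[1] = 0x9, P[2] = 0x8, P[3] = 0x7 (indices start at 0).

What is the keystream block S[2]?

0xD

CFB encryption: C_i = P_i ⊕ E(K, C_{i−1}), with C_{−1} = IV.
C[0]: E(K, 0x4) = 0x9; 0x5 ⊕ 0x9 = 0xC.
C[1]: E(K, 0xC) = 0x1; 0x9 ⊕ 0x1 = 0x8.
C[2]: E(K, 0x8) = 0xD; 0x8 ⊕ 0xD = 0x5.
So S[2] = 0xD.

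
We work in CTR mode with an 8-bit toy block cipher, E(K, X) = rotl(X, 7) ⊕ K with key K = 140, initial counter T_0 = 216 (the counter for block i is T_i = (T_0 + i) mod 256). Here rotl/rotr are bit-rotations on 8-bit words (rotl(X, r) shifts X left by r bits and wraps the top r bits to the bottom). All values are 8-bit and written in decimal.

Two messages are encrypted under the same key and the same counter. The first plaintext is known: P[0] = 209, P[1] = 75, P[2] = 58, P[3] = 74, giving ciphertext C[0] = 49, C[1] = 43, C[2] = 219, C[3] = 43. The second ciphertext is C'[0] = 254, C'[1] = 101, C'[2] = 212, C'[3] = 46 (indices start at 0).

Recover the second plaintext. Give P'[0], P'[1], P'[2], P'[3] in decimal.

In CTR with a reused counter, both messages share the same keystream S_i, so C_i ⊕ C'_i = P_i ⊕ P'_i and thus P'_i = P_i ⊕ C_i ⊕ C'_i.
P'[0]: 209 ⊕ 49 ⊕ 254 = 30.
P'[1]: 75 ⊕ 43 ⊕ 101 = 5.
P'[2]: 58 ⊕ 219 ⊕ 212 = 53.
P'[3]: 74 ⊕ 43 ⊕ 46 = 79.

P'[0] = 30, P'[1] = 5, P'[2] = 53, P'[3] = 79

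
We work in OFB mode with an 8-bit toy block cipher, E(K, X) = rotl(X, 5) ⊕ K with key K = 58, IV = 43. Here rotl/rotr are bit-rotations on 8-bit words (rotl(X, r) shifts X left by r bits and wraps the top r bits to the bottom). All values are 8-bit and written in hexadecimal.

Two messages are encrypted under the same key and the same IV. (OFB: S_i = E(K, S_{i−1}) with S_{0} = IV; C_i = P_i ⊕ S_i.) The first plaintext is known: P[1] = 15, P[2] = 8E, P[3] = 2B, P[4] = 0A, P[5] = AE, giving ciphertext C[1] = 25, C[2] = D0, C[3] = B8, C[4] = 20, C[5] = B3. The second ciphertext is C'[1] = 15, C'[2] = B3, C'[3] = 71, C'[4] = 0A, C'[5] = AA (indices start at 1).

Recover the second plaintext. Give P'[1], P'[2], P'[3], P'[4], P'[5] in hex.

P'[1] = 25, P'[2] = ED, P'[3] = E2, P'[4] = 20, P'[5] = B7

In OFB with a reused IV, both messages share the same keystream S_i, so C_i ⊕ C'_i = P_i ⊕ P'_i and thus P'_i = P_i ⊕ C_i ⊕ C'_i.
P'[1]: 15 ⊕ 25 ⊕ 15 = 25.
P'[2]: 8E ⊕ D0 ⊕ B3 = ED.
P'[3]: 2B ⊕ B8 ⊕ 71 = E2.
P'[4]: 0A ⊕ 20 ⊕ 0A = 20.
P'[5]: AE ⊕ B3 ⊕ AA = B7.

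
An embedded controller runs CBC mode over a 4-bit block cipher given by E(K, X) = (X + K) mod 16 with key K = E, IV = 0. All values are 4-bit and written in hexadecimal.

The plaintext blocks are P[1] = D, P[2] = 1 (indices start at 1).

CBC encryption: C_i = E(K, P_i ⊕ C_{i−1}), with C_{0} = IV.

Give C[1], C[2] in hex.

C[1]: P[1] ⊕ 0 = D; E(K, D) = B.
C[2]: P[2] ⊕ B = A; E(K, A) = 8.

C[1] = B, C[2] = 8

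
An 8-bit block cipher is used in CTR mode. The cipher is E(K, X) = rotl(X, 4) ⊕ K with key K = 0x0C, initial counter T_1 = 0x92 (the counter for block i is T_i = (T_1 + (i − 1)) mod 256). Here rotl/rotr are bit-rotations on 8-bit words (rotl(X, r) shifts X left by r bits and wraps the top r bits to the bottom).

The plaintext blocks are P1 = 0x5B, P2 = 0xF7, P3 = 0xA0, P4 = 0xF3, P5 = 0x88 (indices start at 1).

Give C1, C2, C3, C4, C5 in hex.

CTR encryption: S_i = E(K, T_i) where T_i is the counter for block i; C_i = P_i ⊕ S_i.
C1: T = 0x92, S = E(K, T) = 0x25; 0x5B ⊕ 0x25 = 0x7E.
C2: T = 0x93, S = E(K, T) = 0x35; 0xF7 ⊕ 0x35 = 0xC2.
C3: T = 0x94, S = E(K, T) = 0x45; 0xA0 ⊕ 0x45 = 0xE5.
C4: T = 0x95, S = E(K, T) = 0x55; 0xF3 ⊕ 0x55 = 0xA6.
C5: T = 0x96, S = E(K, T) = 0x65; 0x88 ⊕ 0x65 = 0xED.

C1 = 0x7E, C2 = 0xC2, C3 = 0xE5, C4 = 0xA6, C5 = 0xED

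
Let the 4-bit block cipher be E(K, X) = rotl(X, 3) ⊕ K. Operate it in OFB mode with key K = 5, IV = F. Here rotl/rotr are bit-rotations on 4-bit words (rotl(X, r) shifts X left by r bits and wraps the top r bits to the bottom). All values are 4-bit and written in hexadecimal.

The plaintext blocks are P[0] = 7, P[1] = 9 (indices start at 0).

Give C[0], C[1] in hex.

OFB encryption: S_i = E(K, S_{i−1}) with S_{−1} = IV; C_i = P_i ⊕ S_i.
C[0]: S = E(K, F) = A; 7 ⊕ A = D.
C[1]: S = E(K, A) = 0; 9 ⊕ 0 = 9.

C[0] = D, C[1] = 9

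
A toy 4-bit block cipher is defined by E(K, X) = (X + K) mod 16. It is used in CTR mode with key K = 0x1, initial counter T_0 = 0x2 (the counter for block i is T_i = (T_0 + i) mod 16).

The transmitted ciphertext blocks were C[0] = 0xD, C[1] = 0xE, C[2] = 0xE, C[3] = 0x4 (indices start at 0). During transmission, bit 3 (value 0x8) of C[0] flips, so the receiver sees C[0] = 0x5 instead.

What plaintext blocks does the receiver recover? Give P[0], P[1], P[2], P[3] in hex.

CTR decryption: S_i = E(K, T_i) where T_i is the counter for block i; P_i = C_i ⊕ S_i.
Only C[0] changed, to 0x5. In CTR, a change in C_i flips the same bit in P_i only; the keystream is unaffected. Decrypting the received ciphertext:
P[0]: T = 0x2, S = E(K, T) = 0x3; 0x5 ⊕ 0x3 = 0x6.
P[1]: T = 0x3, S = E(K, T) = 0x4; 0xE ⊕ 0x4 = 0xA.
P[2]: T = 0x4, S = E(K, T) = 0x5; 0xE ⊕ 0x5 = 0xB.
P[3]: T = 0x5, S = E(K, T) = 0x6; 0x4 ⊕ 0x6 = 0x2.
Blocks that differ from the original plaintext: P[0].

P[0] = 0x6, P[1] = 0xA, P[2] = 0xB, P[3] = 0x2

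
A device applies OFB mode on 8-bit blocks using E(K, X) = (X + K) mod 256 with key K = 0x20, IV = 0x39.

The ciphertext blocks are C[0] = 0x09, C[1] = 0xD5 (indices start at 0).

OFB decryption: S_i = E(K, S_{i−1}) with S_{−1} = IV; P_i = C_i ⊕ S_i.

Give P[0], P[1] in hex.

P[0] = 0x50, P[1] = 0xAC

P[0]: S = E(K, 0x39) = 0x59; 0x09 ⊕ 0x59 = 0x50.
P[1]: S = E(K, 0x59) = 0x79; 0xD5 ⊕ 0x79 = 0xAC.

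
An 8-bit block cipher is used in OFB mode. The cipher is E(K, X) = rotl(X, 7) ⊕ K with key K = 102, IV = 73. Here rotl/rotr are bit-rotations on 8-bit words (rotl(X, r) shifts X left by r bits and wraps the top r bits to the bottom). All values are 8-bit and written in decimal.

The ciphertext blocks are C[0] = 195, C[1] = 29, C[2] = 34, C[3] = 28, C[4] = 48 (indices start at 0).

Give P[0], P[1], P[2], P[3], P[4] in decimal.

OFB decryption: S_i = E(K, S_{i−1}) with S_{−1} = IV; P_i = C_i ⊕ S_i.
P[0]: S = E(K, 73) = 194; 195 ⊕ 194 = 1.
P[1]: S = E(K, 194) = 7; 29 ⊕ 7 = 26.
P[2]: S = E(K, 7) = 229; 34 ⊕ 229 = 199.
P[3]: S = E(K, 229) = 148; 28 ⊕ 148 = 136.
P[4]: S = E(K, 148) = 44; 48 ⊕ 44 = 28.

P[0] = 1, P[1] = 26, P[2] = 199, P[3] = 136, P[4] = 28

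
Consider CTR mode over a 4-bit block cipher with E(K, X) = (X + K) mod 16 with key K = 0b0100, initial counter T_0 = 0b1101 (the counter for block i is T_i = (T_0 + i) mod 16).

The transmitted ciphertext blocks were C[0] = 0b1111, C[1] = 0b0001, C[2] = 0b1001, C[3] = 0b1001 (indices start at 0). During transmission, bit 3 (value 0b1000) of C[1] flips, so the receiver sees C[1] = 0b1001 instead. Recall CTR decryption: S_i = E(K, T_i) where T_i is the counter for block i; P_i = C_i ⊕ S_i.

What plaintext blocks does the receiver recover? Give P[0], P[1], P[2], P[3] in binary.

Only C[1] changed, to 0b1001. In CTR, a change in C_i flips the same bit in P_i only; the keystream is unaffected. Decrypting the received ciphertext:
P[0]: T = 0b1101, S = E(K, T) = 0b0001; 0b1111 ⊕ 0b0001 = 0b1110.
P[1]: T = 0b1110, S = E(K, T) = 0b0010; 0b1001 ⊕ 0b0010 = 0b1011.
P[2]: T = 0b1111, S = E(K, T) = 0b0011; 0b1001 ⊕ 0b0011 = 0b1010.
P[3]: T = 0b0000, S = E(K, T) = 0b0100; 0b1001 ⊕ 0b0100 = 0b1101.
Blocks that differ from the original plaintext: P[1].

P[0] = 0b1110, P[1] = 0b1011, P[2] = 0b1010, P[3] = 0b1101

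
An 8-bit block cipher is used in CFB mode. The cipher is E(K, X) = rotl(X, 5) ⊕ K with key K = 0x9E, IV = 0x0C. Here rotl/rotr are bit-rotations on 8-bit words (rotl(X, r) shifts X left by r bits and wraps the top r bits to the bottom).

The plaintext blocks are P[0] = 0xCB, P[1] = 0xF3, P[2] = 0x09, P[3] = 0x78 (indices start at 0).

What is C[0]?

CFB encryption: C_i = P_i ⊕ E(K, C_{i−1}), with C_{−1} = IV.
C[0]: E(K, 0x0C) = 0x1F; 0xCB ⊕ 0x1F = 0xD4.

C[0] = 0xD4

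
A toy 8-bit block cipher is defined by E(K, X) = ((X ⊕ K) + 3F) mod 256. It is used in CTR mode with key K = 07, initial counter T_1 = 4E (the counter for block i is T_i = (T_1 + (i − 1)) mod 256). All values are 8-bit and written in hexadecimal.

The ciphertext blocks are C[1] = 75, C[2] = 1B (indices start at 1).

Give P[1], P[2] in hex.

P[1] = FD, P[2] = 9C

CTR decryption: S_i = E(K, T_i) where T_i is the counter for block i; P_i = C_i ⊕ S_i.
P[1]: T = 4E, S = E(K, T) = 88; 75 ⊕ 88 = FD.
P[2]: T = 4F, S = E(K, T) = 87; 1B ⊕ 87 = 9C.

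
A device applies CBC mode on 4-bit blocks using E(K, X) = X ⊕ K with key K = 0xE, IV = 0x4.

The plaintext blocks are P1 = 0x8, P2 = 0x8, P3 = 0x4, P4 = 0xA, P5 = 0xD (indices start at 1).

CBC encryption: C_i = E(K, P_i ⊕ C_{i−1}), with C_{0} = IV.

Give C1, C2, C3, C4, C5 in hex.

C1: P1 ⊕ 0x4 = 0xC; E(K, 0xC) = 0x2.
C2: P2 ⊕ 0x2 = 0xA; E(K, 0xA) = 0x4.
C3: P3 ⊕ 0x4 = 0x0; E(K, 0x0) = 0xE.
C4: P4 ⊕ 0xE = 0x4; E(K, 0x4) = 0xA.
C5: P5 ⊕ 0xA = 0x7; E(K, 0x7) = 0x9.

C1 = 0x2, C2 = 0x4, C3 = 0xE, C4 = 0xA, C5 = 0x9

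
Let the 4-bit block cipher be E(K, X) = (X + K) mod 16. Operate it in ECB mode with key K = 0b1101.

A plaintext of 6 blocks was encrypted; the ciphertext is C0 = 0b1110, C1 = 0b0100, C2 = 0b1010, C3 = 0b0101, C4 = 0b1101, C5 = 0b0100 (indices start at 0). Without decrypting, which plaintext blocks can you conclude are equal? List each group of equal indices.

P1 = P5

ECB encrypts each block independently with the same key, so equal ciphertext blocks imply equal plaintext blocks.
C1 = C5 = 0b0100, so P1 = P5.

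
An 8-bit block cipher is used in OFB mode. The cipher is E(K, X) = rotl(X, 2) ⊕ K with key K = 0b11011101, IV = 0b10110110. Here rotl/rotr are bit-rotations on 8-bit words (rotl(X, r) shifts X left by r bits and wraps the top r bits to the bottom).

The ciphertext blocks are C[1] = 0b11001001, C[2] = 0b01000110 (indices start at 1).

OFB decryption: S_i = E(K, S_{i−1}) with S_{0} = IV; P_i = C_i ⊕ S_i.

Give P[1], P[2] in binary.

P[1]: S = E(K, 0b10110110) = 0b00000111; 0b11001001 ⊕ 0b00000111 = 0b11001110.
P[2]: S = E(K, 0b00000111) = 0b11000001; 0b01000110 ⊕ 0b11000001 = 0b10000111.

P[1] = 0b11001110, P[2] = 0b10000111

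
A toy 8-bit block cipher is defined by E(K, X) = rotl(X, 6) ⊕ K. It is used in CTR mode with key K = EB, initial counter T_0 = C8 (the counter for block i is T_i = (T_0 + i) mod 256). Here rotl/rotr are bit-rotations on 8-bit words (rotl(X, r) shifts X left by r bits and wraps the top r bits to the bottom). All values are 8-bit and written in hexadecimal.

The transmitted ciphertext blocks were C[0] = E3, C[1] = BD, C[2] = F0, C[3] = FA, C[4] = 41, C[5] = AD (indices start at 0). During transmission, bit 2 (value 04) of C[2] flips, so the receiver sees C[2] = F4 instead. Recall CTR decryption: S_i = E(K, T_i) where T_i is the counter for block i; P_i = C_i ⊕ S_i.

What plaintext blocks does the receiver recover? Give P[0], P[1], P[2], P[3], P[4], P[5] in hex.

Only C[2] changed, to F4. In CTR, a change in C_i flips the same bit in P_i only; the keystream is unaffected. Decrypting the received ciphertext:
P[0]: T = C8, S = E(K, T) = D9; E3 ⊕ D9 = 3A.
P[1]: T = C9, S = E(K, T) = 99; BD ⊕ 99 = 24.
P[2]: T = CA, S = E(K, T) = 59; F4 ⊕ 59 = AD.
P[3]: T = CB, S = E(K, T) = 19; FA ⊕ 19 = E3.
P[4]: T = CC, S = E(K, T) = D8; 41 ⊕ D8 = 99.
P[5]: T = CD, S = E(K, T) = 98; AD ⊕ 98 = 35.
Blocks that differ from the original plaintext: P[2].

P[0] = 3A, P[1] = 24, P[2] = AD, P[3] = E3, P[4] = 99, P[5] = 35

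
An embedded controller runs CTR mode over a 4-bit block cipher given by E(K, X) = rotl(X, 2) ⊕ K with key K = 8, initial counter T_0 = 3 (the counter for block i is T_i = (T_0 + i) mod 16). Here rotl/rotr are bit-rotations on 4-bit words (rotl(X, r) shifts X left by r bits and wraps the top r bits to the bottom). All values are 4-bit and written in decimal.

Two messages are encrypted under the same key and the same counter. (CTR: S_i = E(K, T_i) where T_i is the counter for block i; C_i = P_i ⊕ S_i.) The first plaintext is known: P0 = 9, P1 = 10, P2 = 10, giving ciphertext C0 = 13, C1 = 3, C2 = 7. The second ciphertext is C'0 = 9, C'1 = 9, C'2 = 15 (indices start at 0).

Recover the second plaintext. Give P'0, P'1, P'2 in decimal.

P'0 = 13, P'1 = 0, P'2 = 2

In CTR with a reused counter, both messages share the same keystream S_i, so C_i ⊕ C'_i = P_i ⊕ P'_i and thus P'_i = P_i ⊕ C_i ⊕ C'_i.
P'0: 9 ⊕ 13 ⊕ 9 = 13.
P'1: 10 ⊕ 3 ⊕ 9 = 0.
P'2: 10 ⊕ 7 ⊕ 15 = 2.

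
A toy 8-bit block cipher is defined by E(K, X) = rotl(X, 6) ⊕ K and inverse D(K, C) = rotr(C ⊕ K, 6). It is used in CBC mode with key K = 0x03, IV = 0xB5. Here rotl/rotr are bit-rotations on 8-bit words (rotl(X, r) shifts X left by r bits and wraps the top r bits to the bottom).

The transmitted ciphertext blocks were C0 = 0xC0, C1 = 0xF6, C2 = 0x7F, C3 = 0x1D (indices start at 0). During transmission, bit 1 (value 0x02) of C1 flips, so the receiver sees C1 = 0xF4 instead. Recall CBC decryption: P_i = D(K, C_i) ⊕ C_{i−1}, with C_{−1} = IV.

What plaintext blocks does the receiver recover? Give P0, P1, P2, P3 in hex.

Only C1 changed, to 0xF4. In CBC, a change in C_i garbles P_i and flips the same bit in P_{i+1}. Decrypting the received ciphertext:
P0: D(K, 0xC0) = 0x0F; 0x0F ⊕ 0xB5 = 0xBA.
P1: D(K, 0xF4) = 0xDF; 0xDF ⊕ 0xC0 = 0x1F.
P2: D(K, 0x7F) = 0xF1; 0xF1 ⊕ 0xF4 = 0x05.
P3: D(K, 0x1D) = 0x78; 0x78 ⊕ 0x7F = 0x07.
Blocks that differ from the original plaintext: P1, P2.

P0 = 0xBA, P1 = 0x1F, P2 = 0x05, P3 = 0x07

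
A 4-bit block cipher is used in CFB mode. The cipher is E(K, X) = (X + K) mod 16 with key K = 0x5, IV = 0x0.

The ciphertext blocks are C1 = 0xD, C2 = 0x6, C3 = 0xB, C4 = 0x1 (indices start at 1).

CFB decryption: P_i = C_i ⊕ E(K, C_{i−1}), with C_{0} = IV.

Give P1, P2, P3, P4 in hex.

P1: E(K, 0x0) = 0x5; 0xD ⊕ 0x5 = 0x8.
P2: E(K, 0xD) = 0x2; 0x6 ⊕ 0x2 = 0x4.
P3: E(K, 0x6) = 0xB; 0xB ⊕ 0xB = 0x0.
P4: E(K, 0xB) = 0x0; 0x1 ⊕ 0x0 = 0x1.

P1 = 0x8, P2 = 0x4, P3 = 0x0, P4 = 0x1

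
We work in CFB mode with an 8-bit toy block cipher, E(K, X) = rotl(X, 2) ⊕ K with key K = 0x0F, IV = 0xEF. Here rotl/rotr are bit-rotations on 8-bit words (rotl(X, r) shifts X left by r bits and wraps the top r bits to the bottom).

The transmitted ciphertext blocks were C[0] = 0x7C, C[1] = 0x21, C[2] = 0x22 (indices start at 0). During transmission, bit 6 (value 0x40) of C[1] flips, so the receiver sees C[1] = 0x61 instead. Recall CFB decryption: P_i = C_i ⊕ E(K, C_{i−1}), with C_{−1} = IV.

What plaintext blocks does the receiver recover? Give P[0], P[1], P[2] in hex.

Only C[1] changed, to 0x61. In CFB, a change in C_i flips the same bit in P_i and garbles P_{i+1}. Decrypting the received ciphertext:
P[0]: E(K, 0xEF) = 0xB0; 0x7C ⊕ 0xB0 = 0xCC.
P[1]: E(K, 0x7C) = 0xFE; 0x61 ⊕ 0xFE = 0x9F.
P[2]: E(K, 0x61) = 0x8A; 0x22 ⊕ 0x8A = 0xA8.
Blocks that differ from the original plaintext: P[1], P[2].

P[0] = 0xCC, P[1] = 0x9F, P[2] = 0xA8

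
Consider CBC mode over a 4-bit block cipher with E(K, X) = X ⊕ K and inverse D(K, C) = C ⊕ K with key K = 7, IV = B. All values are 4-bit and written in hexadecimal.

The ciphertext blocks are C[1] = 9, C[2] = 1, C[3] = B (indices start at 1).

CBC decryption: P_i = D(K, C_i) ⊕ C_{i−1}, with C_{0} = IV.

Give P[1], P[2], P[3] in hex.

P[1] = 5, P[2] = F, P[3] = D

P[1]: D(K, 9) = E; E ⊕ B = 5.
P[2]: D(K, 1) = 6; 6 ⊕ 9 = F.
P[3]: D(K, B) = C; C ⊕ 1 = D.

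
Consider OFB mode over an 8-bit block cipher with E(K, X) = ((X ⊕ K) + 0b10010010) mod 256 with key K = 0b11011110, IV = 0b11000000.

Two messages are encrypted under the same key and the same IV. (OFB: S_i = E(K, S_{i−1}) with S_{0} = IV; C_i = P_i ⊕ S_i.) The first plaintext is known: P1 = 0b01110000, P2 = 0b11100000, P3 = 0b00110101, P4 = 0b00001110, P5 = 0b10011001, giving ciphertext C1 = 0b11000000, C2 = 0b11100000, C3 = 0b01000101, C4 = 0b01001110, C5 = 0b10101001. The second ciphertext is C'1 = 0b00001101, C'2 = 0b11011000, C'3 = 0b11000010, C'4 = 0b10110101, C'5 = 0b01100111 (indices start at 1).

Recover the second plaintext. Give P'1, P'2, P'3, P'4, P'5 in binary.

In OFB with a reused IV, both messages share the same keystream S_i, so C_i ⊕ C'_i = P_i ⊕ P'_i and thus P'_i = P_i ⊕ C_i ⊕ C'_i.
P'1: 0b01110000 ⊕ 0b11000000 ⊕ 0b00001101 = 0b10111101.
P'2: 0b11100000 ⊕ 0b11100000 ⊕ 0b11011000 = 0b11011000.
P'3: 0b00110101 ⊕ 0b01000101 ⊕ 0b11000010 = 0b10110010.
P'4: 0b00001110 ⊕ 0b01001110 ⊕ 0b10110101 = 0b11110101.
P'5: 0b10011001 ⊕ 0b10101001 ⊕ 0b01100111 = 0b01010111.

P'1 = 0b10111101, P'2 = 0b11011000, P'3 = 0b10110010, P'4 = 0b11110101, P'5 = 0b01010111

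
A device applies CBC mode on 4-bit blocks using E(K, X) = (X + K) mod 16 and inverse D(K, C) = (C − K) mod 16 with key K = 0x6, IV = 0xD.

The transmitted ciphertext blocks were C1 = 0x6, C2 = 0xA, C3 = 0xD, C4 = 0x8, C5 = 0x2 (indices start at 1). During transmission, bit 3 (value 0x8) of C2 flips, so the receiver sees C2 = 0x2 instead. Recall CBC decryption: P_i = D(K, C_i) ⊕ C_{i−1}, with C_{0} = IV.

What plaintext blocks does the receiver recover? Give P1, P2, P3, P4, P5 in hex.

P1 = 0xD, P2 = 0xA, P3 = 0x5, P4 = 0xF, P5 = 0x4

Only C2 changed, to 0x2. In CBC, a change in C_i garbles P_i and flips the same bit in P_{i+1}. Decrypting the received ciphertext:
P1: D(K, 0x6) = 0x0; 0x0 ⊕ 0xD = 0xD.
P2: D(K, 0x2) = 0xC; 0xC ⊕ 0x6 = 0xA.
P3: D(K, 0xD) = 0x7; 0x7 ⊕ 0x2 = 0x5.
P4: D(K, 0x8) = 0x2; 0x2 ⊕ 0xD = 0xF.
P5: D(K, 0x2) = 0xC; 0xC ⊕ 0x8 = 0x4.
Blocks that differ from the original plaintext: P2, P3.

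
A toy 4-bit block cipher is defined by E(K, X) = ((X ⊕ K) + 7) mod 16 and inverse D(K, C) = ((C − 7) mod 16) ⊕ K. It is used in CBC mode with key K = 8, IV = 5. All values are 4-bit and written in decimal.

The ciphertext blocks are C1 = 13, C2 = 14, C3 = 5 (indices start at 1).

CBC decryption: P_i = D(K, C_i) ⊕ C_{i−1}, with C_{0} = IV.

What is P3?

P3: D(K, 5) = 6; 6 ⊕ 14 = 8.

P3 = 8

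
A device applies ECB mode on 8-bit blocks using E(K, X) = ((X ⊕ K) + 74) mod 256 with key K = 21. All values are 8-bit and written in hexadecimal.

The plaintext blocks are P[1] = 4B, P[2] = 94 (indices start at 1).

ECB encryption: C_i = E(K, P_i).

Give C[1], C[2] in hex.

C[1]: E(K, 4B) = DE.
C[2]: E(K, 94) = 29.

C[1] = DE, C[2] = 29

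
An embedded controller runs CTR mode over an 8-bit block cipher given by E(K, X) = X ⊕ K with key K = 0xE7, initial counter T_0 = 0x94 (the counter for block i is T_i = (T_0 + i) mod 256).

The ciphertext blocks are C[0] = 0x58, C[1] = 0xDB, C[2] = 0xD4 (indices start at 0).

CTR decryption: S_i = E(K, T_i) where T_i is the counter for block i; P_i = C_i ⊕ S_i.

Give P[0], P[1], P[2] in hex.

P[0] = 0x2B, P[1] = 0xA9, P[2] = 0xA5

P[0]: T = 0x94, S = E(K, T) = 0x73; 0x58 ⊕ 0x73 = 0x2B.
P[1]: T = 0x95, S = E(K, T) = 0x72; 0xDB ⊕ 0x72 = 0xA9.
P[2]: T = 0x96, S = E(K, T) = 0x71; 0xD4 ⊕ 0x71 = 0xA5.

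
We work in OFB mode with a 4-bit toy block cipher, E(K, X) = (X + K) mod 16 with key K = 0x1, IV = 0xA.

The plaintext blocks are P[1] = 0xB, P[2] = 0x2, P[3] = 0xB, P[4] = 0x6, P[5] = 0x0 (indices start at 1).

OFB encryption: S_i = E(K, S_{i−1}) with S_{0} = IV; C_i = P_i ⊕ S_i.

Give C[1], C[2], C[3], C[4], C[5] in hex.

C[1]: S = E(K, 0xA) = 0xB; 0xB ⊕ 0xB = 0x0.
C[2]: S = E(K, 0xB) = 0xC; 0x2 ⊕ 0xC = 0xE.
C[3]: S = E(K, 0xC) = 0xD; 0xB ⊕ 0xD = 0x6.
C[4]: S = E(K, 0xD) = 0xE; 0x6 ⊕ 0xE = 0x8.
C[5]: S = E(K, 0xE) = 0xF; 0x0 ⊕ 0xF = 0xF.

C[1] = 0x0, C[2] = 0xE, C[3] = 0x6, C[4] = 0x8, C[5] = 0xF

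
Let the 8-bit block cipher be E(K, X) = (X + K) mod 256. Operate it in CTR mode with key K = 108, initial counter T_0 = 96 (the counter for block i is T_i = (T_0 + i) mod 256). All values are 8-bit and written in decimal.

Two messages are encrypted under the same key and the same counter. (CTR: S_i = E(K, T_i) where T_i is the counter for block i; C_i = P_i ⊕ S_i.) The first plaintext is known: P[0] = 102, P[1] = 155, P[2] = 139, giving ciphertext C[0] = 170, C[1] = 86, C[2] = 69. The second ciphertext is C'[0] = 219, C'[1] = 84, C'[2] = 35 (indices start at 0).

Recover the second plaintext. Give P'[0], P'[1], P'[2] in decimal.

P'[0] = 23, P'[1] = 153, P'[2] = 237

In CTR with a reused counter, both messages share the same keystream S_i, so C_i ⊕ C'_i = P_i ⊕ P'_i and thus P'_i = P_i ⊕ C_i ⊕ C'_i.
P'[0]: 102 ⊕ 170 ⊕ 219 = 23.
P'[1]: 155 ⊕ 86 ⊕ 84 = 153.
P'[2]: 139 ⊕ 69 ⊕ 35 = 237.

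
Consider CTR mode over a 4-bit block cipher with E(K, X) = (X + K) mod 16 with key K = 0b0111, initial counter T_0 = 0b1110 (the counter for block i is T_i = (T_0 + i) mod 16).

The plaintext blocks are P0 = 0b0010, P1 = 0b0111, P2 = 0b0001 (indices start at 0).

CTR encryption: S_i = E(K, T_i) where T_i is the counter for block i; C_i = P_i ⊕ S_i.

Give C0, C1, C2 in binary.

C0 = 0b0111, C1 = 0b0001, C2 = 0b0110

C0: T = 0b1110, S = E(K, T) = 0b0101; 0b0010 ⊕ 0b0101 = 0b0111.
C1: T = 0b1111, S = E(K, T) = 0b0110; 0b0111 ⊕ 0b0110 = 0b0001.
C2: T = 0b0000, S = E(K, T) = 0b0111; 0b0001 ⊕ 0b0111 = 0b0110.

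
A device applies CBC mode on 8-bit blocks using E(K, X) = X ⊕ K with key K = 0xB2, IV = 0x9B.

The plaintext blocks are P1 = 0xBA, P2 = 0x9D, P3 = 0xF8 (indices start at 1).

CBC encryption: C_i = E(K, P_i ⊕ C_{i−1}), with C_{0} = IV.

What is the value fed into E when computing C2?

0x0E

C1: P1 ⊕ 0x9B = 0x21; E(K, 0x21) = 0x93.
C2: P2 ⊕ 0x93 = 0x0E; E(K, 0x0E) = 0xBC.
So the input to E for block 2 is 0x0E.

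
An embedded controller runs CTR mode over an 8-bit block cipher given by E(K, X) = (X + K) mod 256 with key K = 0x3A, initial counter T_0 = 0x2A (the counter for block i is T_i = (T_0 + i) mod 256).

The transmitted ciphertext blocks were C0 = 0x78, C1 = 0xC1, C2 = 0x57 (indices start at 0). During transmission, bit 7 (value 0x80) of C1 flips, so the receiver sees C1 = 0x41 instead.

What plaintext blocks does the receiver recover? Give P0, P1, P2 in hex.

CTR decryption: S_i = E(K, T_i) where T_i is the counter for block i; P_i = C_i ⊕ S_i.
Only C1 changed, to 0x41. In CTR, a change in C_i flips the same bit in P_i only; the keystream is unaffected. Decrypting the received ciphertext:
P0: T = 0x2A, S = E(K, T) = 0x64; 0x78 ⊕ 0x64 = 0x1C.
P1: T = 0x2B, S = E(K, T) = 0x65; 0x41 ⊕ 0x65 = 0x24.
P2: T = 0x2C, S = E(K, T) = 0x66; 0x57 ⊕ 0x66 = 0x31.
Blocks that differ from the original plaintext: P1.

P0 = 0x1C, P1 = 0x24, P2 = 0x31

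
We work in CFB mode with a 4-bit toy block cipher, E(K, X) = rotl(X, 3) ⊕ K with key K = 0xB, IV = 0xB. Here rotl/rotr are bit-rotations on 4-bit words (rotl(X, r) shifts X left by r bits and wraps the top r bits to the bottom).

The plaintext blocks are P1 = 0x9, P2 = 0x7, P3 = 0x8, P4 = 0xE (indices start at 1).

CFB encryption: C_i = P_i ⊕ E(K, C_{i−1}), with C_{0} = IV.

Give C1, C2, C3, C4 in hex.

C1: E(K, 0xB) = 0x6; 0x9 ⊕ 0x6 = 0xF.
C2: E(K, 0xF) = 0x4; 0x7 ⊕ 0x4 = 0x3.
C3: E(K, 0x3) = 0x2; 0x8 ⊕ 0x2 = 0xA.
C4: E(K, 0xA) = 0xE; 0xE ⊕ 0xE = 0x0.

C1 = 0xF, C2 = 0x3, C3 = 0xA, C4 = 0x0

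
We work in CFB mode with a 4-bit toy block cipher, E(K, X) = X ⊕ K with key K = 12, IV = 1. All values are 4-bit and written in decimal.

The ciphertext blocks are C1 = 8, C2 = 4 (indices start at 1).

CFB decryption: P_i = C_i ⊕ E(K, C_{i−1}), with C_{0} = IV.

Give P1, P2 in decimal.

P1: E(K, 1) = 13; 8 ⊕ 13 = 5.
P2: E(K, 8) = 4; 4 ⊕ 4 = 0.

P1 = 5, P2 = 0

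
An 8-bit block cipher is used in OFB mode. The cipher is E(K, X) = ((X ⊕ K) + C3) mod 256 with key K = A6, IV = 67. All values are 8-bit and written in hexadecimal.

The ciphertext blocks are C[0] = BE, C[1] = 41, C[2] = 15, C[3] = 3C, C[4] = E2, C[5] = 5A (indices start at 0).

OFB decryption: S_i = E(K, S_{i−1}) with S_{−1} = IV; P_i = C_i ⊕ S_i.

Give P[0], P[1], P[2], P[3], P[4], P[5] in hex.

P[0]: S = E(K, 67) = 84; BE ⊕ 84 = 3A.
P[1]: S = E(K, 84) = E5; 41 ⊕ E5 = A4.
P[2]: S = E(K, E5) = 06; 15 ⊕ 06 = 13.
P[3]: S = E(K, 06) = 63; 3C ⊕ 63 = 5F.
P[4]: S = E(K, 63) = 88; E2 ⊕ 88 = 6A.
P[5]: S = E(K, 88) = F1; 5A ⊕ F1 = AB.

P[0] = 3A, P[1] = A4, P[2] = 13, P[3] = 5F, P[4] = 6A, P[5] = AB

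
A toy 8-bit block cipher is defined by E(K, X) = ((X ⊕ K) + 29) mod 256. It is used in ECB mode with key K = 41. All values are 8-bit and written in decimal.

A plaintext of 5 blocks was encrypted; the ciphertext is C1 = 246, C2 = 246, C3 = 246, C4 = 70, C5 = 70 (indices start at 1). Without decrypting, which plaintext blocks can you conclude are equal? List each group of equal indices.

ECB encrypts each block independently with the same key, so equal ciphertext blocks imply equal plaintext blocks.
C1 = C2 = C3 = 246, so P1 = P2 = P3.
C4 = C5 = 70, so P4 = P5.

P1 = P2 = P3; P4 = P5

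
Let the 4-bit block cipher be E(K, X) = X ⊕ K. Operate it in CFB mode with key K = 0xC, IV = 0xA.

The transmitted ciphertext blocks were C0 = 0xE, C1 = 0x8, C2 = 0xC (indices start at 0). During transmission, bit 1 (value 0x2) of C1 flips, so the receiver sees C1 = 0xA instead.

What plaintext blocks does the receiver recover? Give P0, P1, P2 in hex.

P0 = 0x8, P1 = 0x8, P2 = 0xA

CFB decryption: P_i = C_i ⊕ E(K, C_{i−1}), with C_{−1} = IV.
Only C1 changed, to 0xA. In CFB, a change in C_i flips the same bit in P_i and garbles P_{i+1}. Decrypting the received ciphertext:
P0: E(K, 0xA) = 0x6; 0xE ⊕ 0x6 = 0x8.
P1: E(K, 0xE) = 0x2; 0xA ⊕ 0x2 = 0x8.
P2: E(K, 0xA) = 0x6; 0xC ⊕ 0x6 = 0xA.
Blocks that differ from the original plaintext: P1, P2.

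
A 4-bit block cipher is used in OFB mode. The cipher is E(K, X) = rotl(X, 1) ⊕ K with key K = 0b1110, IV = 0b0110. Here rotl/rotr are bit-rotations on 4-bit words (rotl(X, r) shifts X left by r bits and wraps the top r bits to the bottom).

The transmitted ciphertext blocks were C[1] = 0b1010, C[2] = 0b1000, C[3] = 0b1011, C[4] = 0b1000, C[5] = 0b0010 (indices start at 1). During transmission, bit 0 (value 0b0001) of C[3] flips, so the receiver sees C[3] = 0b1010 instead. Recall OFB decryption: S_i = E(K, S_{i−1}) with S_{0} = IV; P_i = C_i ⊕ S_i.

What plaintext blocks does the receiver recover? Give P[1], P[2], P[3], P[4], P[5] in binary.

P[1] = 0b1000, P[2] = 0b0010, P[3] = 0b0001, P[4] = 0b0001, P[5] = 0b1111

Only C[3] changed, to 0b1010. In OFB, a change in C_i flips the same bit in P_i only; the keystream is unaffected. Decrypting the received ciphertext:
P[1]: S = E(K, 0b0110) = 0b0010; 0b1010 ⊕ 0b0010 = 0b1000.
P[2]: S = E(K, 0b0010) = 0b1010; 0b1000 ⊕ 0b1010 = 0b0010.
P[3]: S = E(K, 0b1010) = 0b1011; 0b1010 ⊕ 0b1011 = 0b0001.
P[4]: S = E(K, 0b1011) = 0b1001; 0b1000 ⊕ 0b1001 = 0b0001.
P[5]: S = E(K, 0b1001) = 0b1101; 0b0010 ⊕ 0b1101 = 0b1111.
Blocks that differ from the original plaintext: P[3].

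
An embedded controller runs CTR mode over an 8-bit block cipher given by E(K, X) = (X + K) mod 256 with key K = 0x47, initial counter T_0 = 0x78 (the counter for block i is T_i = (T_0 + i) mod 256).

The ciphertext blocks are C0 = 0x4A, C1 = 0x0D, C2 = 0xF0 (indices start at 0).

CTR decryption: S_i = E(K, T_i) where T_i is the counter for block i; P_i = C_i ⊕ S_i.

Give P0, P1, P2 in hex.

P0: T = 0x78, S = E(K, T) = 0xBF; 0x4A ⊕ 0xBF = 0xF5.
P1: T = 0x79, S = E(K, T) = 0xC0; 0x0D ⊕ 0xC0 = 0xCD.
P2: T = 0x7A, S = E(K, T) = 0xC1; 0xF0 ⊕ 0xC1 = 0x31.

P0 = 0xF5, P1 = 0xCD, P2 = 0x31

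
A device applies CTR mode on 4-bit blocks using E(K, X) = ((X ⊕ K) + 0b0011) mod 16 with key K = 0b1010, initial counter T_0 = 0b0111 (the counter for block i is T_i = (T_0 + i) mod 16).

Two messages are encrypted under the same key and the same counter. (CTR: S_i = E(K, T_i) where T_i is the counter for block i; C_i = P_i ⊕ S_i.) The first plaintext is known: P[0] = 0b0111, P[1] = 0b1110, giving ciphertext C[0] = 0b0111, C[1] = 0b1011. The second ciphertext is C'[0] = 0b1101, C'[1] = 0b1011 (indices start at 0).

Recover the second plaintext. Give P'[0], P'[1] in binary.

P'[0] = 0b1101, P'[1] = 0b1110

In CTR with a reused counter, both messages share the same keystream S_i, so C_i ⊕ C'_i = P_i ⊕ P'_i and thus P'_i = P_i ⊕ C_i ⊕ C'_i.
P'[0]: 0b0111 ⊕ 0b0111 ⊕ 0b1101 = 0b1101.
P'[1]: 0b1110 ⊕ 0b1011 ⊕ 0b1011 = 0b1110.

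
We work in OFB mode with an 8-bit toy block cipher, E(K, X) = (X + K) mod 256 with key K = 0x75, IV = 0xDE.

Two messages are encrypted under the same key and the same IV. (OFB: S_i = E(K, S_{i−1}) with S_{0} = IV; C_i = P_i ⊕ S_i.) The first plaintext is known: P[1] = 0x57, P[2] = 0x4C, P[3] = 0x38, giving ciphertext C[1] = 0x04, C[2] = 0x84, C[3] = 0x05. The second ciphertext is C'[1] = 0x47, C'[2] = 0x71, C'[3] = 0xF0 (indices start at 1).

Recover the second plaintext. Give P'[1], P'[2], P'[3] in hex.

In OFB with a reused IV, both messages share the same keystream S_i, so C_i ⊕ C'_i = P_i ⊕ P'_i and thus P'_i = P_i ⊕ C_i ⊕ C'_i.
P'[1]: 0x57 ⊕ 0x04 ⊕ 0x47 = 0x14.
P'[2]: 0x4C ⊕ 0x84 ⊕ 0x71 = 0xB9.
P'[3]: 0x38 ⊕ 0x05 ⊕ 0xF0 = 0xCD.

P'[1] = 0x14, P'[2] = 0xB9, P'[3] = 0xCD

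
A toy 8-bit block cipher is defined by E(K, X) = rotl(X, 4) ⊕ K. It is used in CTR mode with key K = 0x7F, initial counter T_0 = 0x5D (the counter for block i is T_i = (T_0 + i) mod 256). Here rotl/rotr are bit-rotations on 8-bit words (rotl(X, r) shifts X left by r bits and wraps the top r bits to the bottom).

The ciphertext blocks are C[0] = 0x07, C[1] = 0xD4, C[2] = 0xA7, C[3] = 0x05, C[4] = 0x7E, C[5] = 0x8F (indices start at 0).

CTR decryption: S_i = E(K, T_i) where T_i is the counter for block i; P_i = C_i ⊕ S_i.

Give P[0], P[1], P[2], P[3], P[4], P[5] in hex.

P[0] = 0xAD, P[1] = 0x4E, P[2] = 0x2D, P[3] = 0x7C, P[4] = 0x17, P[5] = 0xD6

P[0]: T = 0x5D, S = E(K, T) = 0xAA; 0x07 ⊕ 0xAA = 0xAD.
P[1]: T = 0x5E, S = E(K, T) = 0x9A; 0xD4 ⊕ 0x9A = 0x4E.
P[2]: T = 0x5F, S = E(K, T) = 0x8A; 0xA7 ⊕ 0x8A = 0x2D.
P[3]: T = 0x60, S = E(K, T) = 0x79; 0x05 ⊕ 0x79 = 0x7C.
P[4]: T = 0x61, S = E(K, T) = 0x69; 0x7E ⊕ 0x69 = 0x17.
P[5]: T = 0x62, S = E(K, T) = 0x59; 0x8F ⊕ 0x59 = 0xD6.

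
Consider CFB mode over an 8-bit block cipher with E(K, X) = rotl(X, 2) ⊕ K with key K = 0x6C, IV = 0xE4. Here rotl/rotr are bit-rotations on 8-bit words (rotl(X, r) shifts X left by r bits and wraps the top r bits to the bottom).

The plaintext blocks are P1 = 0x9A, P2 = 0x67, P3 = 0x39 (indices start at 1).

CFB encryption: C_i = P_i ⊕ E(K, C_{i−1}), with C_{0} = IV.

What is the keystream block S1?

0xFF

C1: E(K, 0xE4) = 0xFF; 0x9A ⊕ 0xFF = 0x65.
So S1 = 0xFF.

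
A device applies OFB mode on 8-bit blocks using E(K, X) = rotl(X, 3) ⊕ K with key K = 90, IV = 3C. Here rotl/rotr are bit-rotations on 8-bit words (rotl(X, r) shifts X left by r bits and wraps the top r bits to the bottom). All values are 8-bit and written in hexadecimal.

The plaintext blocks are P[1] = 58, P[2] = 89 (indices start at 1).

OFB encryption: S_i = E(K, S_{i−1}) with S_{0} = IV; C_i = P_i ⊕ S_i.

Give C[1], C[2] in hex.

C[1] = 29, C[2] = 92

C[1]: S = E(K, 3C) = 71; 58 ⊕ 71 = 29.
C[2]: S = E(K, 71) = 1B; 89 ⊕ 1B = 92.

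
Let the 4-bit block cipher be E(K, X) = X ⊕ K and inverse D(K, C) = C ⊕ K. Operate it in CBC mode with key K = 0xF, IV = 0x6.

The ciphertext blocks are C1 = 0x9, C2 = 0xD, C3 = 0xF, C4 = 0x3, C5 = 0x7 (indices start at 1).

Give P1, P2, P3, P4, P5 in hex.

CBC decryption: P_i = D(K, C_i) ⊕ C_{i−1}, with C_{0} = IV.
P1: D(K, 0x9) = 0x6; 0x6 ⊕ 0x6 = 0x0.
P2: D(K, 0xD) = 0x2; 0x2 ⊕ 0x9 = 0xB.
P3: D(K, 0xF) = 0x0; 0x0 ⊕ 0xD = 0xD.
P4: D(K, 0x3) = 0xC; 0xC ⊕ 0xF = 0x3.
P5: D(K, 0x7) = 0x8; 0x8 ⊕ 0x3 = 0xB.

P1 = 0x0, P2 = 0xB, P3 = 0xD, P4 = 0x3, P5 = 0xB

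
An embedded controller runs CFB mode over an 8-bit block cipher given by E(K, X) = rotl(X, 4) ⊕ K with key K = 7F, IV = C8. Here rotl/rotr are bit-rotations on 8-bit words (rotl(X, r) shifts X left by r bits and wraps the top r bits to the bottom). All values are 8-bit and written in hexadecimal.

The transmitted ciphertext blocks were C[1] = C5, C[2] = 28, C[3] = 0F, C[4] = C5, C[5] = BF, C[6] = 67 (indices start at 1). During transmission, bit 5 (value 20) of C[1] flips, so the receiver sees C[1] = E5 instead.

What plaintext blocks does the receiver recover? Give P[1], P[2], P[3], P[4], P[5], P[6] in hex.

P[1] = 16, P[2] = 09, P[3] = F2, P[4] = 4A, P[5] = 9C, P[6] = E3

CFB decryption: P_i = C_i ⊕ E(K, C_{i−1}), with C_{0} = IV.
Only C[1] changed, to E5. In CFB, a change in C_i flips the same bit in P_i and garbles P_{i+1}. Decrypting the received ciphertext:
P[1]: E(K, C8) = F3; E5 ⊕ F3 = 16.
P[2]: E(K, E5) = 21; 28 ⊕ 21 = 09.
P[3]: E(K, 28) = FD; 0F ⊕ FD = F2.
P[4]: E(K, 0F) = 8F; C5 ⊕ 8F = 4A.
P[5]: E(K, C5) = 23; BF ⊕ 23 = 9C.
P[6]: E(K, BF) = 84; 67 ⊕ 84 = E3.
Blocks that differ from the original plaintext: P[1], P[2].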